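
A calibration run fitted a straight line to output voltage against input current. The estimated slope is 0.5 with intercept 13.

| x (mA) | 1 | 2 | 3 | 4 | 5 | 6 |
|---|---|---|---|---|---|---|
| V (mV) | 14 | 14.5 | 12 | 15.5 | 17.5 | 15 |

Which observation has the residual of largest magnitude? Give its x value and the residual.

x=1: ŷ = 13 + 0.5·1 = 13.5; r = 14 − 13.5 = 0.5
x=2: ŷ = 13 + 0.5·2 = 14; r = 14.5 − 14 = 0.5
x=3: ŷ = 13 + 0.5·3 = 14.5; r = 12 − 14.5 = -2.5
x=4: ŷ = 13 + 0.5·4 = 15; r = 15.5 − 15 = 0.5
x=5: ŷ = 13 + 0.5·5 = 15.5; r = 17.5 − 15.5 = 2
x=6: ŷ = 13 + 0.5·6 = 16; r = 15 − 16 = -1
Largest |r| is 2.5 at x = 3, residual -2.5.

x = 3, r = -2.5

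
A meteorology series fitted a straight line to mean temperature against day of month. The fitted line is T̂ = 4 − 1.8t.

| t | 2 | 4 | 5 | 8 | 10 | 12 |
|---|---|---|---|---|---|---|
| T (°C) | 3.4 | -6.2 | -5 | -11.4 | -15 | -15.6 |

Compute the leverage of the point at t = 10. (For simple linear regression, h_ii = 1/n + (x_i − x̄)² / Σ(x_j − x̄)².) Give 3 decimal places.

t̄ = (2 + 4 + 5 + 8 + 10 + 12)/6 = 6.83333
Σ(t − t̄)² = 23.3611 + 8.02778 + 3.36111 + 1.36111 + 10.0278 + 26.6944 = 72.8333
h = 1/6 + (3.16667)²/72.8333 = 0.166667 + 0.137681 = 0.304

h = 0.304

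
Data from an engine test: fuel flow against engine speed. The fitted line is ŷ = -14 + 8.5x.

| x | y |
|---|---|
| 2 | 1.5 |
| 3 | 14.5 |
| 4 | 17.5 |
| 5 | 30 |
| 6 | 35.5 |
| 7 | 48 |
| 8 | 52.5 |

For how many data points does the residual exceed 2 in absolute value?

x=2: ŷ = -14 + 8.5·2 = 3; r = 1.5 − 3 = -1.5
x=3: ŷ = -14 + 8.5·3 = 11.5; r = 14.5 − 11.5 = 3
x=4: ŷ = -14 + 8.5·4 = 20; r = 17.5 − 20 = -2.5
x=5: ŷ = -14 + 8.5·5 = 28.5; r = 30 − 28.5 = 1.5
x=6: ŷ = -14 + 8.5·6 = 37; r = 35.5 − 37 = -1.5
x=7: ŷ = -14 + 8.5·7 = 45.5; r = 48 − 45.5 = 2.5
x=8: ŷ = -14 + 8.5·8 = 54; r = 52.5 − 54 = -1.5
|r| > 2: x=3 (|r|=3), x=4 (|r|=2.5), x=7 (|r|=2.5) → 3

3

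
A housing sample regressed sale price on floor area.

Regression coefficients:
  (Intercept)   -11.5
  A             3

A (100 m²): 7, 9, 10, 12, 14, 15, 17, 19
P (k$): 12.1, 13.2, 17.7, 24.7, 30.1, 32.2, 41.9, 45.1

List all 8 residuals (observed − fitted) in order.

2.6, -2.3, -0.8, 0.2, -0.4, -1.3, 2.4, -0.4

A=7: ŷ = -11.5 + 3·7 = 9.5; e = 12.1 − 9.5 = 2.6
A=9: ŷ = -11.5 + 3·9 = 15.5; e = 13.2 − 15.5 = -2.3
A=10: ŷ = -11.5 + 3·10 = 18.5; e = 17.7 − 18.5 = -0.8
A=12: ŷ = -11.5 + 3·12 = 24.5; e = 24.7 − 24.5 = 0.2
A=14: ŷ = -11.5 + 3·14 = 30.5; e = 30.1 − 30.5 = -0.4
A=15: ŷ = -11.5 + 3·15 = 33.5; e = 32.2 − 33.5 = -1.3
A=17: ŷ = -11.5 + 3·17 = 39.5; e = 41.9 − 39.5 = 2.4
A=19: ŷ = -11.5 + 3·19 = 45.5; e = 45.1 − 45.5 = -0.4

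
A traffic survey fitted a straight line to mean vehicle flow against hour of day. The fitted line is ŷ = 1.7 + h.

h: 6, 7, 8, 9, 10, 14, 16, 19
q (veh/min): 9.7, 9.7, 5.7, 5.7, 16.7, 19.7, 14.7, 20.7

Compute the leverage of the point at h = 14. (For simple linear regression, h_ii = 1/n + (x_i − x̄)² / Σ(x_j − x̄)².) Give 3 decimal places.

h = 0.179

h̄ = (6 + 7 + 8 + 9 + 10 + 14 + 16 + 19)/8 = 11.125
Σ(h − h̄)² = 26.2656 + 17.0156 + 9.76562 + 4.51562 + 1.26562 + 8.26562 + 23.7656 + 62.0156 = 152.875
h = 1/8 + (2.875)²/152.875 = 0.125 + 0.0540679 = 0.179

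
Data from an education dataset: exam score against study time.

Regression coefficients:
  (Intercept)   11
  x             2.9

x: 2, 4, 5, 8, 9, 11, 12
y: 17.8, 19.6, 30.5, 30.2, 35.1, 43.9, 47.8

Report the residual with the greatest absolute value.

e = 5

x=2: ŷ = 11 + 2.9·2 = 16.8; e = 17.8 − 16.8 = 1
x=4: ŷ = 11 + 2.9·4 = 22.6; e = 19.6 − 22.6 = -3
x=5: ŷ = 11 + 2.9·5 = 25.5; e = 30.5 − 25.5 = 5
x=8: ŷ = 11 + 2.9·8 = 34.2; e = 30.2 − 34.2 = -4
x=9: ŷ = 11 + 2.9·9 = 37.1; e = 35.1 − 37.1 = -2
x=11: ŷ = 11 + 2.9·11 = 42.9; e = 43.9 − 42.9 = 1
x=12: ŷ = 11 + 2.9·12 = 45.8; e = 47.8 − 45.8 = 2
Largest |e| is 5 at x = 5, residual 5.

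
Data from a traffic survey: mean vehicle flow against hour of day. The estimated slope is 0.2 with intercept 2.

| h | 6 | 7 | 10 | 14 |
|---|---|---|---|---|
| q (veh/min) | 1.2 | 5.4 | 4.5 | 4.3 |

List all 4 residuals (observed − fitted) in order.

-2, 2, 0.5, -0.5

h=6: q̂ = 2 + 0.2·6 = 3.2; r = 1.2 − 3.2 = -2
h=7: q̂ = 2 + 0.2·7 = 3.4; r = 5.4 − 3.4 = 2
h=10: q̂ = 2 + 0.2·10 = 4; r = 4.5 − 4 = 0.5
h=14: q̂ = 2 + 0.2·14 = 4.8; r = 4.3 − 4.8 = -0.5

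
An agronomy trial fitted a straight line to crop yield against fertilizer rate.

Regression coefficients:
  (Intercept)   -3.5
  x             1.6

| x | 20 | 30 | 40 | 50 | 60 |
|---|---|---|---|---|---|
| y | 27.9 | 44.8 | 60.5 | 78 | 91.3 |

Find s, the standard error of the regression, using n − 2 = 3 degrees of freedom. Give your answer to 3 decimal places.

s = 1.175

x=20: ŷ = -3.5 + 1.6·20 = 28.5; e = 27.9 − 28.5 = -0.6
x=30: ŷ = -3.5 + 1.6·30 = 44.5; e = 44.8 − 44.5 = 0.3
x=40: ŷ = -3.5 + 1.6·40 = 60.5; e = 60.5 − 60.5 = 0
x=50: ŷ = -3.5 + 1.6·50 = 76.5; e = 78 − 76.5 = 1.5
x=60: ŷ = -3.5 + 1.6·60 = 92.5; e = 91.3 − 92.5 = -1.2
SSE = 0.36 + 0.09 + 0 + 2.25 + 1.44 = 4.14
s = √(4.14/3) = √1.38 ≈ 1.175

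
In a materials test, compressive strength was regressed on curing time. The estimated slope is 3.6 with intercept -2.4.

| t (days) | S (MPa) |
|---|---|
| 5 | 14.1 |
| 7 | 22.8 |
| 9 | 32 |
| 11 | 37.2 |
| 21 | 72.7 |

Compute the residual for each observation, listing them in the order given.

t=5: Ŝ = -2.4 + 3.6·5 = 15.6; r = 14.1 − 15.6 = -1.5
t=7: Ŝ = -2.4 + 3.6·7 = 22.8; r = 22.8 − 22.8 = 0
t=9: Ŝ = -2.4 + 3.6·9 = 30; r = 32 − 30 = 2
t=11: Ŝ = -2.4 + 3.6·11 = 37.2; r = 37.2 − 37.2 = 0
t=21: Ŝ = -2.4 + 3.6·21 = 73.2; r = 72.7 − 73.2 = -0.5

-1.5, 0, 2, 0, -0.5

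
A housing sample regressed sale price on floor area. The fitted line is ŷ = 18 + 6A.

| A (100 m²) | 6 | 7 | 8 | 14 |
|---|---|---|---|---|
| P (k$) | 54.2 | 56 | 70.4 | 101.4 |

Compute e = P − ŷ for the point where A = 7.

ŷ = 18 + 6·7 = 60
e = 56 − 60 = -4

e = -4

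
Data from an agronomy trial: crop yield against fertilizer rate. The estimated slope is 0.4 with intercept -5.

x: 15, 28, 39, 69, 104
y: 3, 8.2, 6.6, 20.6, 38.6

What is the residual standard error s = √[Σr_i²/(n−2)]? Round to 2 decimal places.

s = 3.27

x=15: ŷ = -5 + 0.4·15 = 1; r = 3 − 1 = 2
x=28: ŷ = -5 + 0.4·28 = 6.2; r = 8.2 − 6.2 = 2
x=39: ŷ = -5 + 0.4·39 = 10.6; r = 6.6 − 10.6 = -4
x=69: ŷ = -5 + 0.4·69 = 22.6; r = 20.6 − 22.6 = -2
x=104: ŷ = -5 + 0.4·104 = 36.6; r = 38.6 − 36.6 = 2
SSE = 4 + 4 + 16 + 4 + 4 = 32
s = √(32/3) = √10.6667 ≈ 3.27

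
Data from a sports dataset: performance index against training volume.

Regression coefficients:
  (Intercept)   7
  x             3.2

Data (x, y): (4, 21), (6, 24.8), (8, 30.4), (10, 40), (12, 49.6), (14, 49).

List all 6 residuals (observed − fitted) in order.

1.2, -1.4, -2.2, 1, 4.2, -2.8

x=4: ŷ = 7 + 3.2·4 = 19.8; r = 21 − 19.8 = 1.2
x=6: ŷ = 7 + 3.2·6 = 26.2; r = 24.8 − 26.2 = -1.4
x=8: ŷ = 7 + 3.2·8 = 32.6; r = 30.4 − 32.6 = -2.2
x=10: ŷ = 7 + 3.2·10 = 39; r = 40 − 39 = 1
x=12: ŷ = 7 + 3.2·12 = 45.4; r = 49.6 − 45.4 = 4.2
x=14: ŷ = 7 + 3.2·14 = 51.8; r = 49 − 51.8 = -2.8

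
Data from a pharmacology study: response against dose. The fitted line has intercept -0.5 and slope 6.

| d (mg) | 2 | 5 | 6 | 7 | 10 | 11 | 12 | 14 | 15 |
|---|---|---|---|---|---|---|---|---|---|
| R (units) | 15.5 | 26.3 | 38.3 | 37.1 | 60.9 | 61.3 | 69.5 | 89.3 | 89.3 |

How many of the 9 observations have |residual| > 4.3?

d=2: ŷ = -0.5 + 6·2 = 11.5; e = 15.5 − 11.5 = 4
d=5: ŷ = -0.5 + 6·5 = 29.5; e = 26.3 − 29.5 = -3.2
d=6: ŷ = -0.5 + 6·6 = 35.5; e = 38.3 − 35.5 = 2.8
d=7: ŷ = -0.5 + 6·7 = 41.5; e = 37.1 − 41.5 = -4.4
d=10: ŷ = -0.5 + 6·10 = 59.5; e = 60.9 − 59.5 = 1.4
d=11: ŷ = -0.5 + 6·11 = 65.5; e = 61.3 − 65.5 = -4.2
d=12: ŷ = -0.5 + 6·12 = 71.5; e = 69.5 − 71.5 = -2
d=14: ŷ = -0.5 + 6·14 = 83.5; e = 89.3 − 83.5 = 5.8
d=15: ŷ = -0.5 + 6·15 = 89.5; e = 89.3 − 89.5 = -0.2
|e| > 4.3: d=7 (|e|=4.4), d=14 (|e|=5.8) → 2

2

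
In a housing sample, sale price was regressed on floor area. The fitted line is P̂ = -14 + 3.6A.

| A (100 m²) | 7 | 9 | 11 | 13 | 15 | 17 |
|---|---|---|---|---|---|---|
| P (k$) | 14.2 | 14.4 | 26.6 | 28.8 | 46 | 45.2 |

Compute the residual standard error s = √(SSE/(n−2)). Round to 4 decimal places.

s = 4.5277

A=7: P̂ = -14 + 3.6·7 = 11.2; r = 14.2 − 11.2 = 3
A=9: P̂ = -14 + 3.6·9 = 18.4; r = 14.4 − 18.4 = -4
A=11: P̂ = -14 + 3.6·11 = 25.6; r = 26.6 − 25.6 = 1
A=13: P̂ = -14 + 3.6·13 = 32.8; r = 28.8 − 32.8 = -4
A=15: P̂ = -14 + 3.6·15 = 40; r = 46 − 40 = 6
A=17: P̂ = -14 + 3.6·17 = 47.2; r = 45.2 − 47.2 = -2
SSE = 9 + 16 + 1 + 16 + 36 + 4 = 82
s = √(82/4) = √20.5 ≈ 4.5277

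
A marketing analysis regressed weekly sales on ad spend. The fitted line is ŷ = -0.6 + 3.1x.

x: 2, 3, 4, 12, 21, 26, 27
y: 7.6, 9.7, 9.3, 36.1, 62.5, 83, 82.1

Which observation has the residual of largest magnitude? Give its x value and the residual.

x = 26, r = 3

x=2: ŷ = -0.6 + 3.1·2 = 5.6; r = 7.6 − 5.6 = 2
x=3: ŷ = -0.6 + 3.1·3 = 8.7; r = 9.7 − 8.7 = 1
x=4: ŷ = -0.6 + 3.1·4 = 11.8; r = 9.3 − 11.8 = -2.5
x=12: ŷ = -0.6 + 3.1·12 = 36.6; r = 36.1 − 36.6 = -0.5
x=21: ŷ = -0.6 + 3.1·21 = 64.5; r = 62.5 − 64.5 = -2
x=26: ŷ = -0.6 + 3.1·26 = 80; r = 83 − 80 = 3
x=27: ŷ = -0.6 + 3.1·27 = 83.1; r = 82.1 − 83.1 = -1
Largest |r| is 3 at x = 26, residual 3.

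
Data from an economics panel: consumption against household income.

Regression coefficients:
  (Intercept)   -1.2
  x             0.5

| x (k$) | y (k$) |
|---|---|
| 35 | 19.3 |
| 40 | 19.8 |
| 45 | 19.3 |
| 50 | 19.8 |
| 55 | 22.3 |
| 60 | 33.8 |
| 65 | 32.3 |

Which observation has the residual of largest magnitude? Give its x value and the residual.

x = 60, r = 5

x=35: ŷ = -1.2 + 0.5·35 = 16.3; r = 19.3 − 16.3 = 3
x=40: ŷ = -1.2 + 0.5·40 = 18.8; r = 19.8 − 18.8 = 1
x=45: ŷ = -1.2 + 0.5·45 = 21.3; r = 19.3 − 21.3 = -2
x=50: ŷ = -1.2 + 0.5·50 = 23.8; r = 19.8 − 23.8 = -4
x=55: ŷ = -1.2 + 0.5·55 = 26.3; r = 22.3 − 26.3 = -4
x=60: ŷ = -1.2 + 0.5·60 = 28.8; r = 33.8 − 28.8 = 5
x=65: ŷ = -1.2 + 0.5·65 = 31.3; r = 32.3 − 31.3 = 1
Largest |r| is 5 at x = 60, residual 5.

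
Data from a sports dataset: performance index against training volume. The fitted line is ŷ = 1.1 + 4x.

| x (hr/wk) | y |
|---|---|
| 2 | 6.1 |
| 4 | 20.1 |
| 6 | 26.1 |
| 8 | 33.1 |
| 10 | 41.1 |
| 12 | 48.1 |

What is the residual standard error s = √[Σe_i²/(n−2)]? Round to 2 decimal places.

s = 2.24

x=2: ŷ = 1.1 + 4·2 = 9.1; e = 6.1 − 9.1 = -3
x=4: ŷ = 1.1 + 4·4 = 17.1; e = 20.1 − 17.1 = 3
x=6: ŷ = 1.1 + 4·6 = 25.1; e = 26.1 − 25.1 = 1
x=8: ŷ = 1.1 + 4·8 = 33.1; e = 33.1 − 33.1 = 0
x=10: ŷ = 1.1 + 4·10 = 41.1; e = 41.1 − 41.1 = 0
x=12: ŷ = 1.1 + 4·12 = 49.1; e = 48.1 − 49.1 = -1
SSE = 9 + 9 + 1 + 0 + 0 + 1 = 20
s = √(20/4) = √5 ≈ 2.24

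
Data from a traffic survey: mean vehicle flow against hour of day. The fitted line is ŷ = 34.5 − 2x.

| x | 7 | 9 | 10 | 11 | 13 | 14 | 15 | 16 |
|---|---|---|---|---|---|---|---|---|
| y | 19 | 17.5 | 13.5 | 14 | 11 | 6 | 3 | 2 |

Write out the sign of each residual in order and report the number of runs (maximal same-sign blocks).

5 runs

x=7: ŷ = 34.5 − 2·7 = 20.5; e = 19 − 20.5 = -1.5
x=9: ŷ = 34.5 − 2·9 = 16.5; e = 17.5 − 16.5 = 1
x=10: ŷ = 34.5 − 2·10 = 14.5; e = 13.5 − 14.5 = -1
x=11: ŷ = 34.5 − 2·11 = 12.5; e = 14 − 12.5 = 1.5
x=13: ŷ = 34.5 − 2·13 = 8.5; e = 11 − 8.5 = 2.5
x=14: ŷ = 34.5 − 2·14 = 6.5; e = 6 − 6.5 = -0.5
x=15: ŷ = 34.5 − 2·15 = 4.5; e = 3 − 4.5 = -1.5
x=16: ŷ = 34.5 − 2·16 = 2.5; e = 2 − 2.5 = -0.5
Signs: − + − + + − − −
Runs: −×1, +×1, −×1, +×2, −×3 → 5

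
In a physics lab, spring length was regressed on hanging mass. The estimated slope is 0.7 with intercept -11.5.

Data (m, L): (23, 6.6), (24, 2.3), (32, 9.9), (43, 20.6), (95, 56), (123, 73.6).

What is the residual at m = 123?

r = -1

ŷ = -11.5 + 0.7·123 = 74.6
r = 73.6 − 74.6 = -1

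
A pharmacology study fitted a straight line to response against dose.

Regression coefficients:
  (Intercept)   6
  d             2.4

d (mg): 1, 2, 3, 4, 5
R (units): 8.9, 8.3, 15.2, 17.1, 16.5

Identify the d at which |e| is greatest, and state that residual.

d=1: ŷ = 6 + 2.4·1 = 8.4; e = 8.9 − 8.4 = 0.5
d=2: ŷ = 6 + 2.4·2 = 10.8; e = 8.3 − 10.8 = -2.5
d=3: ŷ = 6 + 2.4·3 = 13.2; e = 15.2 − 13.2 = 2
d=4: ŷ = 6 + 2.4·4 = 15.6; e = 17.1 − 15.6 = 1.5
d=5: ŷ = 6 + 2.4·5 = 18; e = 16.5 − 18 = -1.5
Largest |e| is 2.5 at d = 2, residual -2.5.

d = 2, e = -2.5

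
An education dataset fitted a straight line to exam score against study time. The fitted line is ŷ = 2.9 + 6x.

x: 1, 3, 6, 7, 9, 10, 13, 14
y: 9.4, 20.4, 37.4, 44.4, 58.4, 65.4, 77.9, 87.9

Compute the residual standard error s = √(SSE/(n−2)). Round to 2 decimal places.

s = 1.89

x=1: ŷ = 2.9 + 6·1 = 8.9; e = 9.4 − 8.9 = 0.5
x=3: ŷ = 2.9 + 6·3 = 20.9; e = 20.4 − 20.9 = -0.5
x=6: ŷ = 2.9 + 6·6 = 38.9; e = 37.4 − 38.9 = -1.5
x=7: ŷ = 2.9 + 6·7 = 44.9; e = 44.4 − 44.9 = -0.5
x=9: ŷ = 2.9 + 6·9 = 56.9; e = 58.4 − 56.9 = 1.5
x=10: ŷ = 2.9 + 6·10 = 62.9; e = 65.4 − 62.9 = 2.5
x=13: ŷ = 2.9 + 6·13 = 80.9; e = 77.9 − 80.9 = -3
x=14: ŷ = 2.9 + 6·14 = 86.9; e = 87.9 − 86.9 = 1
SSE = 0.25 + 0.25 + 2.25 + 0.25 + 2.25 + 6.25 + 9 + 1 = 21.5
s = √(21.5/6) = √3.58333 ≈ 1.89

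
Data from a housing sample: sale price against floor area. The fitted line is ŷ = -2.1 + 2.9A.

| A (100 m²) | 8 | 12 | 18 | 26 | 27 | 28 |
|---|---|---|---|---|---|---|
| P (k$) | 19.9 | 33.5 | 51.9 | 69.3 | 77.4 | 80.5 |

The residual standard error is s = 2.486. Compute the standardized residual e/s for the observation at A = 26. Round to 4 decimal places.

ŷ = -2.1 + 2.9·26 = 73.3
e = 69.3 − 73.3 = -4
e/s = -4 / 2.486 = -1.6090

-1.6090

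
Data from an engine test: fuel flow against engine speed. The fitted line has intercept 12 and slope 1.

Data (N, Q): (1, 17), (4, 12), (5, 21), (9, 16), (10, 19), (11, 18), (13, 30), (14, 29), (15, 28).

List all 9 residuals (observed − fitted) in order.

N=1: ŷ = 12 + 1 = 13; e = 17 − 13 = 4
N=4: ŷ = 12 + 4 = 16; e = 12 − 16 = -4
N=5: ŷ = 12 + 5 = 17; e = 21 − 17 = 4
N=9: ŷ = 12 + 9 = 21; e = 16 − 21 = -5
N=10: ŷ = 12 + 10 = 22; e = 19 − 22 = -3
N=11: ŷ = 12 + 11 = 23; e = 18 − 23 = -5
N=13: ŷ = 12 + 13 = 25; e = 30 − 25 = 5
N=14: ŷ = 12 + 14 = 26; e = 29 − 26 = 3
N=15: ŷ = 12 + 15 = 27; e = 28 − 27 = 1

4, -4, 4, -5, -3, -5, 5, 3, 1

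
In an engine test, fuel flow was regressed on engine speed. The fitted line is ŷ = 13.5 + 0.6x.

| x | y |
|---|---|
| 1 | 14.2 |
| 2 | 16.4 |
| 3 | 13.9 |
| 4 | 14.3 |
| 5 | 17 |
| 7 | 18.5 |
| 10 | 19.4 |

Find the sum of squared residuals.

x=1: ŷ = 13.5 + 0.6·1 = 14.1; e = 14.2 − 14.1 = 0.1
x=2: ŷ = 13.5 + 0.6·2 = 14.7; e = 16.4 − 14.7 = 1.7
x=3: ŷ = 13.5 + 0.6·3 = 15.3; e = 13.9 − 15.3 = -1.4
x=4: ŷ = 13.5 + 0.6·4 = 15.9; e = 14.3 − 15.9 = -1.6
x=5: ŷ = 13.5 + 0.6·5 = 16.5; e = 17 − 16.5 = 0.5
x=7: ŷ = 13.5 + 0.6·7 = 17.7; e = 18.5 − 17.7 = 0.8
x=10: ŷ = 13.5 + 0.6·10 = 19.5; e = 19.4 − 19.5 = -0.1
SSE = 0.01 + 2.89 + 1.96 + 2.56 + 0.25 + 0.64 + 0.01 = 8.32

SSE = 8.32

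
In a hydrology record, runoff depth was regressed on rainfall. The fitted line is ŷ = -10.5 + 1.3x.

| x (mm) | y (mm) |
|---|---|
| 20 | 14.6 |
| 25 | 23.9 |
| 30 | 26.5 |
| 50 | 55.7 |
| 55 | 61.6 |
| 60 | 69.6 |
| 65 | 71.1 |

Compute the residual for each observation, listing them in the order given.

x=20: ŷ = -10.5 + 1.3·20 = 15.5; e = 14.6 − 15.5 = -0.9
x=25: ŷ = -10.5 + 1.3·25 = 22; e = 23.9 − 22 = 1.9
x=30: ŷ = -10.5 + 1.3·30 = 28.5; e = 26.5 − 28.5 = -2
x=50: ŷ = -10.5 + 1.3·50 = 54.5; e = 55.7 − 54.5 = 1.2
x=55: ŷ = -10.5 + 1.3·55 = 61; e = 61.6 − 61 = 0.6
x=60: ŷ = -10.5 + 1.3·60 = 67.5; e = 69.6 − 67.5 = 2.1
x=65: ŷ = -10.5 + 1.3·65 = 74; e = 71.1 − 74 = -2.9

-0.9, 1.9, -2, 1.2, 0.6, 2.1, -2.9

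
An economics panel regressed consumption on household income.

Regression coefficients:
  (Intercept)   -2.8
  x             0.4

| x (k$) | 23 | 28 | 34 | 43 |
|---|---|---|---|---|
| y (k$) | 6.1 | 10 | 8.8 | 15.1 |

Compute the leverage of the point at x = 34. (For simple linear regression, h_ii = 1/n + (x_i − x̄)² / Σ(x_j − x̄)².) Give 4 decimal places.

x̄ = (23 + 28 + 34 + 43)/4 = 32
Σ(x − x̄)² = 81 + 16 + 4 + 121 = 222
h = 1/4 + (2)²/222 = 0.25 + 0.018018 = 0.2680

h = 0.2680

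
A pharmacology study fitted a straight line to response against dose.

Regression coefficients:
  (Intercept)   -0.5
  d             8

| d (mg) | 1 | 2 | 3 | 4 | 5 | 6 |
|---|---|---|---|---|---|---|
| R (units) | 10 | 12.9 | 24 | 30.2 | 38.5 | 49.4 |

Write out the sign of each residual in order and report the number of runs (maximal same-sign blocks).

d=1: R̂ = -0.5 + 8·1 = 7.5; e = 10 − 7.5 = 2.5
d=2: R̂ = -0.5 + 8·2 = 15.5; e = 12.9 − 15.5 = -2.6
d=3: R̂ = -0.5 + 8·3 = 23.5; e = 24 − 23.5 = 0.5
d=4: R̂ = -0.5 + 8·4 = 31.5; e = 30.2 − 31.5 = -1.3
d=5: R̂ = -0.5 + 8·5 = 39.5; e = 38.5 − 39.5 = -1
d=6: R̂ = -0.5 + 8·6 = 47.5; e = 49.4 − 47.5 = 1.9
Signs: + − + − − +
Runs: +×1, −×1, +×1, −×2, +×1 → 5

5 runs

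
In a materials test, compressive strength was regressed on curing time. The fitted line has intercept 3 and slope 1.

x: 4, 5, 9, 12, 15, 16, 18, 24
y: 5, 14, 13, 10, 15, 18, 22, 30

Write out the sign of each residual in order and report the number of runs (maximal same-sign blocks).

4 runs

x=4: ŷ = 3 + 4 = 7; r = 5 − 7 = -2
x=5: ŷ = 3 + 5 = 8; r = 14 − 8 = 6
x=9: ŷ = 3 + 9 = 12; r = 13 − 12 = 1
x=12: ŷ = 3 + 12 = 15; r = 10 − 15 = -5
x=15: ŷ = 3 + 15 = 18; r = 15 − 18 = -3
x=16: ŷ = 3 + 16 = 19; r = 18 − 19 = -1
x=18: ŷ = 3 + 18 = 21; r = 22 − 21 = 1
x=24: ŷ = 3 + 24 = 27; r = 30 − 27 = 3
Signs: − + + − − − + +
Runs: −×1, +×2, −×3, +×2 → 4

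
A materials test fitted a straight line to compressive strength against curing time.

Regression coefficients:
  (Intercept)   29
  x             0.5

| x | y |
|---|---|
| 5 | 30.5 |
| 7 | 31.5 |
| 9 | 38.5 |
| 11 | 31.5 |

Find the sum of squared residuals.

SSE = 36

x=5: ŷ = 29 + 0.5·5 = 31.5; r = 30.5 − 31.5 = -1
x=7: ŷ = 29 + 0.5·7 = 32.5; r = 31.5 − 32.5 = -1
x=9: ŷ = 29 + 0.5·9 = 33.5; r = 38.5 − 33.5 = 5
x=11: ŷ = 29 + 0.5·11 = 34.5; r = 31.5 − 34.5 = -3
SSE = 1 + 1 + 25 + 9 = 36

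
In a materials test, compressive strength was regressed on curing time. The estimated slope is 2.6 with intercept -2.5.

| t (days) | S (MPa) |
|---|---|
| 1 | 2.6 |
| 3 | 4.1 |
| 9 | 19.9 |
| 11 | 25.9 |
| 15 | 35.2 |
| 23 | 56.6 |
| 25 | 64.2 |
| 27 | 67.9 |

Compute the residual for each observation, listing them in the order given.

2.5, -1.2, -1, -0.2, -1.3, -0.7, 1.7, 0.2

t=1: ŷ = -2.5 + 2.6·1 = 0.1; r = 2.6 − 0.1 = 2.5
t=3: ŷ = -2.5 + 2.6·3 = 5.3; r = 4.1 − 5.3 = -1.2
t=9: ŷ = -2.5 + 2.6·9 = 20.9; r = 19.9 − 20.9 = -1
t=11: ŷ = -2.5 + 2.6·11 = 26.1; r = 25.9 − 26.1 = -0.2
t=15: ŷ = -2.5 + 2.6·15 = 36.5; r = 35.2 − 36.5 = -1.3
t=23: ŷ = -2.5 + 2.6·23 = 57.3; r = 56.6 − 57.3 = -0.7
t=25: ŷ = -2.5 + 2.6·25 = 62.5; r = 64.2 − 62.5 = 1.7
t=27: ŷ = -2.5 + 2.6·27 = 67.7; r = 67.9 − 67.7 = 0.2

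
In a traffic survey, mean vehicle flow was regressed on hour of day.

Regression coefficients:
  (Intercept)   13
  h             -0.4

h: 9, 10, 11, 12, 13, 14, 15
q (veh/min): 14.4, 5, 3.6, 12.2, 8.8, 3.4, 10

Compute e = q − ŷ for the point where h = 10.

ŷ = 13 − 0.4·10 = 9
e = 5 − 9 = -4

e = -4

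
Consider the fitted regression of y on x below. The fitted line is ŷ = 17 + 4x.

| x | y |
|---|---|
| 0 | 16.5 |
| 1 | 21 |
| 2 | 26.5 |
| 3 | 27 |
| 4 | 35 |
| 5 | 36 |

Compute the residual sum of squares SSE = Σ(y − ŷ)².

SSE = 11.5

x=0: ŷ = 17 + 4·0 = 17; r = 16.5 − 17 = -0.5
x=1: ŷ = 17 + 4·1 = 21; r = 21 − 21 = 0
x=2: ŷ = 17 + 4·2 = 25; r = 26.5 − 25 = 1.5
x=3: ŷ = 17 + 4·3 = 29; r = 27 − 29 = -2
x=4: ŷ = 17 + 4·4 = 33; r = 35 − 33 = 2
x=5: ŷ = 17 + 4·5 = 37; r = 36 − 37 = -1
SSE = 0.25 + 0 + 2.25 + 4 + 4 + 1 = 11.5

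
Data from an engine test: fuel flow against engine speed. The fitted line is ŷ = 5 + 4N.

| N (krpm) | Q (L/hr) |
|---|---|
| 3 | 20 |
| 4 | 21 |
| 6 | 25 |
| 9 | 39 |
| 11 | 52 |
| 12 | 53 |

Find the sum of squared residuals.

N=3: ŷ = 5 + 4·3 = 17; r = 20 − 17 = 3
N=4: ŷ = 5 + 4·4 = 21; r = 21 − 21 = 0
N=6: ŷ = 5 + 4·6 = 29; r = 25 − 29 = -4
N=9: ŷ = 5 + 4·9 = 41; r = 39 − 41 = -2
N=11: ŷ = 5 + 4·11 = 49; r = 52 − 49 = 3
N=12: ŷ = 5 + 4·12 = 53; r = 53 − 53 = 0
SSE = 9 + 0 + 16 + 4 + 9 + 0 = 38

SSE = 38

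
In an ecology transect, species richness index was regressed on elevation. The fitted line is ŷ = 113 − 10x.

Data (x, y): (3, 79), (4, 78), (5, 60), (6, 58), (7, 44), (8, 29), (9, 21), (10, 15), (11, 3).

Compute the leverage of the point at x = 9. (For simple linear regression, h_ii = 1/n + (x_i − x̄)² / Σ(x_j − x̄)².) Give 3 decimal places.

h = 0.178

x̄ = (3 + 4 + 5 + 6 + 7 + 8 + 9 + 10 + 11)/9 = 7
Σ(x − x̄)² = 16 + 9 + 4 + 1 + 0 + 1 + 4 + 9 + 16 = 60
h = 1/9 + (2)²/60 = 0.111111 + 0.0666667 = 0.178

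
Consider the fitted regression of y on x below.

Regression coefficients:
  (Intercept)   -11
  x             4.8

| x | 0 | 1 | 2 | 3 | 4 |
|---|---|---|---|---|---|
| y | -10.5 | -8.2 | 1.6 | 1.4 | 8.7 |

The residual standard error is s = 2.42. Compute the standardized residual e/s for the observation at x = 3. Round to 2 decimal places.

-0.83

ŷ = -11 + 4.8·3 = 3.4
e = 1.4 − 3.4 = -2
e/s = -2 / 2.42 = -0.83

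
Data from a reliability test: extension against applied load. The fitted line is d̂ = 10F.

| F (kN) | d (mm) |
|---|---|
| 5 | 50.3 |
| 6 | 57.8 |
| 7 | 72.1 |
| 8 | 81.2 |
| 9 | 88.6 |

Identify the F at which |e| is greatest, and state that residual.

F=5: d̂ = 10·5 = 50; e = 50.3 − 50 = 0.3
F=6: d̂ = 10·6 = 60; e = 57.8 − 60 = -2.2
F=7: d̂ = 10·7 = 70; e = 72.1 − 70 = 2.1
F=8: d̂ = 10·8 = 80; e = 81.2 − 80 = 1.2
F=9: d̂ = 10·9 = 90; e = 88.6 − 90 = -1.4
Largest |e| is 2.2 at F = 6, residual -2.2.

F = 6, e = -2.2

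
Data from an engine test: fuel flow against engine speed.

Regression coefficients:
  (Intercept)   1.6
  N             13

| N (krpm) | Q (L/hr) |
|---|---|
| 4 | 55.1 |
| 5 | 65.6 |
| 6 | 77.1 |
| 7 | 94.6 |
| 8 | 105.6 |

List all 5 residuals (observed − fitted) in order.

1.5, -1, -2.5, 2, 0

N=4: ŷ = 1.6 + 13·4 = 53.6; r = 55.1 − 53.6 = 1.5
N=5: ŷ = 1.6 + 13·5 = 66.6; r = 65.6 − 66.6 = -1
N=6: ŷ = 1.6 + 13·6 = 79.6; r = 77.1 − 79.6 = -2.5
N=7: ŷ = 1.6 + 13·7 = 92.6; r = 94.6 − 92.6 = 2
N=8: ŷ = 1.6 + 13·8 = 105.6; r = 105.6 − 105.6 = 0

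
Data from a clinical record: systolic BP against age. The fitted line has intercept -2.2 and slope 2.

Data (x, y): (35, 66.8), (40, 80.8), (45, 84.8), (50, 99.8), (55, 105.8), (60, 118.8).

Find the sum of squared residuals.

SSE = 28

x=35: ŷ = -2.2 + 2·35 = 67.8; e = 66.8 − 67.8 = -1
x=40: ŷ = -2.2 + 2·40 = 77.8; e = 80.8 − 77.8 = 3
x=45: ŷ = -2.2 + 2·45 = 87.8; e = 84.8 − 87.8 = -3
x=50: ŷ = -2.2 + 2·50 = 97.8; e = 99.8 − 97.8 = 2
x=55: ŷ = -2.2 + 2·55 = 107.8; e = 105.8 − 107.8 = -2
x=60: ŷ = -2.2 + 2·60 = 117.8; e = 118.8 − 117.8 = 1
SSE = 1 + 9 + 9 + 4 + 4 + 1 = 28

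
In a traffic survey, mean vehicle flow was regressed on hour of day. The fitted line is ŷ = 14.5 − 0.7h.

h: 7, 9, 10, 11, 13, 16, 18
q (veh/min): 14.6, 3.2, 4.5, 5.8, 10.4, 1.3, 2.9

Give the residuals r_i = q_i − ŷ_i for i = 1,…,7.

5, -5, -3, -1, 5, -2, 1

h=7: ŷ = 14.5 − 0.7·7 = 9.6; r = 14.6 − 9.6 = 5
h=9: ŷ = 14.5 − 0.7·9 = 8.2; r = 3.2 − 8.2 = -5
h=10: ŷ = 14.5 − 0.7·10 = 7.5; r = 4.5 − 7.5 = -3
h=11: ŷ = 14.5 − 0.7·11 = 6.8; r = 5.8 − 6.8 = -1
h=13: ŷ = 14.5 − 0.7·13 = 5.4; r = 10.4 − 5.4 = 5
h=16: ŷ = 14.5 − 0.7·16 = 3.3; r = 1.3 − 3.3 = -2
h=18: ŷ = 14.5 − 0.7·18 = 1.9; r = 2.9 − 1.9 = 1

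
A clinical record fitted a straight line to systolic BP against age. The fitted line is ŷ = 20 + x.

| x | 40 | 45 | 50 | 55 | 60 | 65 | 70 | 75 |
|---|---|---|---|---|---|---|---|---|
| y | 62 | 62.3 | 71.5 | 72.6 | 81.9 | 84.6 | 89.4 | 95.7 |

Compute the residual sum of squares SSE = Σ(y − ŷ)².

x=40: ŷ = 20 + 40 = 60; r = 62 − 60 = 2
x=45: ŷ = 20 + 45 = 65; r = 62.3 − 65 = -2.7
x=50: ŷ = 20 + 50 = 70; r = 71.5 − 70 = 1.5
x=55: ŷ = 20 + 55 = 75; r = 72.6 − 75 = -2.4
x=60: ŷ = 20 + 60 = 80; r = 81.9 − 80 = 1.9
x=65: ŷ = 20 + 65 = 85; r = 84.6 − 85 = -0.4
x=70: ŷ = 20 + 70 = 90; r = 89.4 − 90 = -0.6
x=75: ŷ = 20 + 75 = 95; r = 95.7 − 95 = 0.7
SSE = 4 + 7.29 + 2.25 + 5.76 + 3.61 + 0.16 + 0.36 + 0.49 = 23.92

SSE = 23.92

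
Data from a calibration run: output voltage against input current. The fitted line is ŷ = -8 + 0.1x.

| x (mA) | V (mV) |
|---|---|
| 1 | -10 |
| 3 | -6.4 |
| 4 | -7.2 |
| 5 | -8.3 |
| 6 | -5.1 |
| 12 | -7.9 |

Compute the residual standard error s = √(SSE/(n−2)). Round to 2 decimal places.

s = 1.83

x=1: ŷ = -8 + 0.1·1 = -7.9; r = -10 − (-7.9) = -2.1
x=3: ŷ = -8 + 0.1·3 = -7.7; r = -6.4 − (-7.7) = 1.3
x=4: ŷ = -8 + 0.1·4 = -7.6; r = -7.2 − (-7.6) = 0.4
x=5: ŷ = -8 + 0.1·5 = -7.5; r = -8.3 − (-7.5) = -0.8
x=6: ŷ = -8 + 0.1·6 = -7.4; r = -5.1 − (-7.4) = 2.3
x=12: ŷ = -8 + 0.1·12 = -6.8; r = -7.9 − (-6.8) = -1.1
SSE = 4.41 + 1.69 + 0.16 + 0.64 + 5.29 + 1.21 = 13.4
s = √(13.4/4) = √3.35 ≈ 1.83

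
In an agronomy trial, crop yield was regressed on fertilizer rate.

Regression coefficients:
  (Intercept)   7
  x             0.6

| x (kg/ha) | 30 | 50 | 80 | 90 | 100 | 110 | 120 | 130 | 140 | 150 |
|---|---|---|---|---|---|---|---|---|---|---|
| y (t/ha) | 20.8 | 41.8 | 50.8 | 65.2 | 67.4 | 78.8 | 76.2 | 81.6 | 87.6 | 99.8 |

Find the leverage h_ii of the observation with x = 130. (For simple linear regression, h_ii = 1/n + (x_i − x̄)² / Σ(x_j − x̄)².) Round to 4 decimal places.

h = 0.1672

x̄ = (30 + 50 + 80 + 90 + 100 + 110 + 120 + 130 + 140 + 150)/10 = 100
Σ(x − x̄)² = 4900 + 2500 + 400 + 100 + 0 + 100 + 400 + 900 + 1600 + 2500 = 13400
h = 1/10 + (30)²/13400 = 0.1 + 0.0671642 = 0.1672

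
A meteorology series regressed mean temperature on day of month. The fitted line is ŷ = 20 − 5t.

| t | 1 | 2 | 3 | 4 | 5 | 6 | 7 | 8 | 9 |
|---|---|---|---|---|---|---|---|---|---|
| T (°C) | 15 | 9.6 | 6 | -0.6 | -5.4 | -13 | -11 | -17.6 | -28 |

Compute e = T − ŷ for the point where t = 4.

ŷ = 20 − 5·4 = 0
e = -0.6 − 0 = -0.6

e = -0.6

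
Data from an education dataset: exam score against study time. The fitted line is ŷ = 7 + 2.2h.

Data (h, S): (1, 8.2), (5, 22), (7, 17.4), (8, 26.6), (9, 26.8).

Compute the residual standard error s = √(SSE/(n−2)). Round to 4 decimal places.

s = 3.9158

h=1: ŷ = 7 + 2.2·1 = 9.2; r = 8.2 − 9.2 = -1
h=5: ŷ = 7 + 2.2·5 = 18; r = 22 − 18 = 4
h=7: ŷ = 7 + 2.2·7 = 22.4; r = 17.4 − 22.4 = -5
h=8: ŷ = 7 + 2.2·8 = 24.6; r = 26.6 − 24.6 = 2
h=9: ŷ = 7 + 2.2·9 = 26.8; r = 26.8 − 26.8 = 0
SSE = 1 + 16 + 25 + 4 + 0 = 46
s = √(46/3) = √15.3333 ≈ 3.9158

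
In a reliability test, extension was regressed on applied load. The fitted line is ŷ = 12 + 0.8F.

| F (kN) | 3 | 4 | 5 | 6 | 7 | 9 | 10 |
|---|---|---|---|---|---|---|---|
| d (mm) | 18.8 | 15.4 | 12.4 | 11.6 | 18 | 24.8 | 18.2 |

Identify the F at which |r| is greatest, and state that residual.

F = 9, r = 5.6

F=3: ŷ = 12 + 0.8·3 = 14.4; r = 18.8 − 14.4 = 4.4
F=4: ŷ = 12 + 0.8·4 = 15.2; r = 15.4 − 15.2 = 0.2
F=5: ŷ = 12 + 0.8·5 = 16; r = 12.4 − 16 = -3.6
F=6: ŷ = 12 + 0.8·6 = 16.8; r = 11.6 − 16.8 = -5.2
F=7: ŷ = 12 + 0.8·7 = 17.6; r = 18 − 17.6 = 0.4
F=9: ŷ = 12 + 0.8·9 = 19.2; r = 24.8 − 19.2 = 5.6
F=10: ŷ = 12 + 0.8·10 = 20; r = 18.2 − 20 = -1.8
Largest |r| is 5.6 at F = 9, residual 5.6.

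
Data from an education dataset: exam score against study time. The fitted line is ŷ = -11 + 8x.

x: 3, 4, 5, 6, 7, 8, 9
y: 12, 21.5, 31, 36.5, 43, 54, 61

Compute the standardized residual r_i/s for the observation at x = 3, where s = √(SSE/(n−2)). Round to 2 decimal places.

x=3: ŷ = -11 + 8·3 = 13; r = 12 − 13 = -1
x=4: ŷ = -11 + 8·4 = 21; r = 21.5 − 21 = 0.5
x=5: ŷ = -11 + 8·5 = 29; r = 31 − 29 = 2
x=6: ŷ = -11 + 8·6 = 37; r = 36.5 − 37 = -0.5
x=7: ŷ = -11 + 8·7 = 45; r = 43 − 45 = -2
x=8: ŷ = -11 + 8·8 = 53; r = 54 − 53 = 1
x=9: ŷ = -11 + 8·9 = 61; r = 61 − 61 = 0
SSE = 1 + 0.25 + 4 + 0.25 + 4 + 1 + 0 = 10.5
s = √(10.5/5) = 1.44914
r/s = -1 / 1.44914 = -0.69

-0.69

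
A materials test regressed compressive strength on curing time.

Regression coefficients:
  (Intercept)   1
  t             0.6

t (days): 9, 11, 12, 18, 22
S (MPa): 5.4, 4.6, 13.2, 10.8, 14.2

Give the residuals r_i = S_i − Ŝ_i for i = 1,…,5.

-1, -3, 5, -1, 0

t=9: Ŝ = 1 + 0.6·9 = 6.4; r = 5.4 − 6.4 = -1
t=11: Ŝ = 1 + 0.6·11 = 7.6; r = 4.6 − 7.6 = -3
t=12: Ŝ = 1 + 0.6·12 = 8.2; r = 13.2 − 8.2 = 5
t=18: Ŝ = 1 + 0.6·18 = 11.8; r = 10.8 − 11.8 = -1
t=22: Ŝ = 1 + 0.6·22 = 14.2; r = 14.2 − 14.2 = 0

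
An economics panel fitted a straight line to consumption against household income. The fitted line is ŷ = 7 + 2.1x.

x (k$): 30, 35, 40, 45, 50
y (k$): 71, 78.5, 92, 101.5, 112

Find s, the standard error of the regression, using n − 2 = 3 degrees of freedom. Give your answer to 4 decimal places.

s = 1.4142

x=30: ŷ = 7 + 2.1·30 = 70; r = 71 − 70 = 1
x=35: ŷ = 7 + 2.1·35 = 80.5; r = 78.5 − 80.5 = -2
x=40: ŷ = 7 + 2.1·40 = 91; r = 92 − 91 = 1
x=45: ŷ = 7 + 2.1·45 = 101.5; r = 101.5 − 101.5 = 0
x=50: ŷ = 7 + 2.1·50 = 112; r = 112 − 112 = 0
SSE = 1 + 4 + 1 + 0 + 0 = 6
s = √(6/3) = √2 ≈ 1.4142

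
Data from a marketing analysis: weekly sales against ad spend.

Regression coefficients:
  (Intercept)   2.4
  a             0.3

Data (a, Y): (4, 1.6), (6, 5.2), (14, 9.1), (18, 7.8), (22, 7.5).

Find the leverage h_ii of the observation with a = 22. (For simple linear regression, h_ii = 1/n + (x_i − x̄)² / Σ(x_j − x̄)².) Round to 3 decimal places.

h = 0.557

ā = (4 + 6 + 14 + 18 + 22)/5 = 12.8
Σ(a − ā)² = 77.44 + 46.24 + 1.44 + 27.04 + 84.64 = 236.8
h = 1/5 + (9.2)²/236.8 = 0.2 + 0.357432 = 0.557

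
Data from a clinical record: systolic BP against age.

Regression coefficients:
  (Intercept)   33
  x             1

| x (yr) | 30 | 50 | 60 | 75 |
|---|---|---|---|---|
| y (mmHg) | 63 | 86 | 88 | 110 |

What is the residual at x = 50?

r = 3

ŷ = 33 + 50 = 83
r = 86 − 83 = 3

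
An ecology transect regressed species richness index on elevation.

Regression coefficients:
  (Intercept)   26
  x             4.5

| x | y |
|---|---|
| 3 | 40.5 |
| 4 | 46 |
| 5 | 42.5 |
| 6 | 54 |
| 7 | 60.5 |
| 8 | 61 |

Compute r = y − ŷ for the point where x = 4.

r = 2

ŷ = 26 + 4.5·4 = 44
r = 46 − 44 = 2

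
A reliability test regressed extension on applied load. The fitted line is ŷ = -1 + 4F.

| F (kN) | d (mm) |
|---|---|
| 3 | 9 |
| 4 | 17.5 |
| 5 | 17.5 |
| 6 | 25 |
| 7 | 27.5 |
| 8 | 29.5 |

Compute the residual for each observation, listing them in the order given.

-2, 2.5, -1.5, 2, 0.5, -1.5

F=3: ŷ = -1 + 4·3 = 11; r = 9 − 11 = -2
F=4: ŷ = -1 + 4·4 = 15; r = 17.5 − 15 = 2.5
F=5: ŷ = -1 + 4·5 = 19; r = 17.5 − 19 = -1.5
F=6: ŷ = -1 + 4·6 = 23; r = 25 − 23 = 2
F=7: ŷ = -1 + 4·7 = 27; r = 27.5 − 27 = 0.5
F=8: ŷ = -1 + 4·8 = 31; r = 29.5 − 31 = -1.5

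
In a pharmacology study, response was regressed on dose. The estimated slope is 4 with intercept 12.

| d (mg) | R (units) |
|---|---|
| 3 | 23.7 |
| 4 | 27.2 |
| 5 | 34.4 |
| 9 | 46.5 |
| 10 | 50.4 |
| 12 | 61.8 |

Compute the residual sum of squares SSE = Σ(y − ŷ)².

d=3: R̂ = 12 + 4·3 = 24; e = 23.7 − 24 = -0.3
d=4: R̂ = 12 + 4·4 = 28; e = 27.2 − 28 = -0.8
d=5: R̂ = 12 + 4·5 = 32; e = 34.4 − 32 = 2.4
d=9: R̂ = 12 + 4·9 = 48; e = 46.5 − 48 = -1.5
d=10: R̂ = 12 + 4·10 = 52; e = 50.4 − 52 = -1.6
d=12: R̂ = 12 + 4·12 = 60; e = 61.8 − 60 = 1.8
SSE = 0.09 + 0.64 + 5.76 + 2.25 + 2.56 + 3.24 = 14.54

SSE = 14.54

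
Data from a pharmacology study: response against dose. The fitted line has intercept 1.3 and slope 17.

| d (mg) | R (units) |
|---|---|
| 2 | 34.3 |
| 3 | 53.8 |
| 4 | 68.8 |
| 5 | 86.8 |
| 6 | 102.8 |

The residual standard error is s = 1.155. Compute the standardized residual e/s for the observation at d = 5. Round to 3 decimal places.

0.433

R̂ = 1.3 + 17·5 = 86.3
e = 86.8 − 86.3 = 0.5
e/s = 0.5 / 1.155 = 0.433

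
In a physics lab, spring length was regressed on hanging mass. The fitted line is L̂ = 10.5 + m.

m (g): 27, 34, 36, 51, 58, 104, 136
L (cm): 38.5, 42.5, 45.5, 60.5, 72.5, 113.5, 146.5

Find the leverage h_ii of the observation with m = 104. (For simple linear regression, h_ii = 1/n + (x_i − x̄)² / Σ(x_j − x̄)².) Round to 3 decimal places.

h = 0.304

m̄ = (27 + 34 + 36 + 51 + 58 + 104 + 136)/7 = 63.7143
Σ(m − m̄)² = 1347.94 + 882.939 + 768.082 + 161.653 + 32.6531 + 1622.94 + 5225.22 = 10041.4
h = 1/7 + (40.2857)²/10041.4 = 0.142857 + 0.161624 = 0.304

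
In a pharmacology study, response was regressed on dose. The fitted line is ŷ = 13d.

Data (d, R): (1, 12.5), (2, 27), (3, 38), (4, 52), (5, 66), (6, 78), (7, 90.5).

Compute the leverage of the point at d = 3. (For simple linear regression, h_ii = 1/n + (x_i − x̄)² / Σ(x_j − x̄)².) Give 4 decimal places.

h = 0.1786

d̄ = (1 + 2 + 3 + 4 + 5 + 6 + 7)/7 = 4
Σ(d − d̄)² = 9 + 4 + 1 + 0 + 1 + 4 + 9 = 28
h = 1/7 + (-1)²/28 = 0.142857 + 0.0357143 = 0.1786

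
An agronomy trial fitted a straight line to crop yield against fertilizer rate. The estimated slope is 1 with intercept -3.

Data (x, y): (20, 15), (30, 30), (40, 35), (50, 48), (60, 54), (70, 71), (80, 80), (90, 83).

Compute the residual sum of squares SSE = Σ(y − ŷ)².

SSE = 68

x=20: ŷ = -3 + 20 = 17; e = 15 − 17 = -2
x=30: ŷ = -3 + 30 = 27; e = 30 − 27 = 3
x=40: ŷ = -3 + 40 = 37; e = 35 − 37 = -2
x=50: ŷ = -3 + 50 = 47; e = 48 − 47 = 1
x=60: ŷ = -3 + 60 = 57; e = 54 − 57 = -3
x=70: ŷ = -3 + 70 = 67; e = 71 − 67 = 4
x=80: ŷ = -3 + 80 = 77; e = 80 − 77 = 3
x=90: ŷ = -3 + 90 = 87; e = 83 − 87 = -4
SSE = 4 + 9 + 4 + 1 + 9 + 16 + 9 + 16 = 68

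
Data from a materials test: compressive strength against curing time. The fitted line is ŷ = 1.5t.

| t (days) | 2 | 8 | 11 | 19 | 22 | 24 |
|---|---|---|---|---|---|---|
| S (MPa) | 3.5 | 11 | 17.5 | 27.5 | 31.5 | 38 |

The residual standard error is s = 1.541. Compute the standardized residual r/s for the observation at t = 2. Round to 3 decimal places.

ŷ = 1.5·2 = 3
r = 3.5 − 3 = 0.5
r/s = 0.5 / 1.541 = 0.324

0.324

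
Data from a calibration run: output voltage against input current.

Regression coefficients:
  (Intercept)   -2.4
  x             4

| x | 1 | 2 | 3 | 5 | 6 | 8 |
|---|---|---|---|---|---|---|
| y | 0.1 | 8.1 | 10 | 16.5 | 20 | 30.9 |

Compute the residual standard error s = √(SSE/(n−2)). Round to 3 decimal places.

x=1: ŷ = -2.4 + 4·1 = 1.6; r = 0.1 − 1.6 = -1.5
x=2: ŷ = -2.4 + 4·2 = 5.6; r = 8.1 − 5.6 = 2.5
x=3: ŷ = -2.4 + 4·3 = 9.6; r = 10 − 9.6 = 0.4
x=5: ŷ = -2.4 + 4·5 = 17.6; r = 16.5 − 17.6 = -1.1
x=6: ŷ = -2.4 + 4·6 = 21.6; r = 20 − 21.6 = -1.6
x=8: ŷ = -2.4 + 4·8 = 29.6; r = 30.9 − 29.6 = 1.3
SSE = 2.25 + 6.25 + 0.16 + 1.21 + 2.56 + 1.69 = 14.12
s = √(14.12/4) = √3.53 ≈ 1.879

s = 1.879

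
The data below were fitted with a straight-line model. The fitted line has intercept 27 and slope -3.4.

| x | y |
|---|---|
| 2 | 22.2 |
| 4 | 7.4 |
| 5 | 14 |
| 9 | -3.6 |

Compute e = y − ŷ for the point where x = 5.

ŷ = 27 − 3.4·5 = 10
e = 14 − 10 = 4

e = 4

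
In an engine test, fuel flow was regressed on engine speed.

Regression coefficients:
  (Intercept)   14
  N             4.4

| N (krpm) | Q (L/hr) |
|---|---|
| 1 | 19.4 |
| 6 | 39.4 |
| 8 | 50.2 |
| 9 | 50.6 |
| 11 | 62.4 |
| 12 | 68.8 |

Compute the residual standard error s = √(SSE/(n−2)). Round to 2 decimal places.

N=1: ŷ = 14 + 4.4·1 = 18.4; r = 19.4 − 18.4 = 1
N=6: ŷ = 14 + 4.4·6 = 40.4; r = 39.4 − 40.4 = -1
N=8: ŷ = 14 + 4.4·8 = 49.2; r = 50.2 − 49.2 = 1
N=9: ŷ = 14 + 4.4·9 = 53.6; r = 50.6 − 53.6 = -3
N=11: ŷ = 14 + 4.4·11 = 62.4; r = 62.4 − 62.4 = 0
N=12: ŷ = 14 + 4.4·12 = 66.8; r = 68.8 − 66.8 = 2
SSE = 1 + 1 + 1 + 9 + 0 + 4 = 16
s = √(16/4) = √4 ≈ 2.00

s = 2.00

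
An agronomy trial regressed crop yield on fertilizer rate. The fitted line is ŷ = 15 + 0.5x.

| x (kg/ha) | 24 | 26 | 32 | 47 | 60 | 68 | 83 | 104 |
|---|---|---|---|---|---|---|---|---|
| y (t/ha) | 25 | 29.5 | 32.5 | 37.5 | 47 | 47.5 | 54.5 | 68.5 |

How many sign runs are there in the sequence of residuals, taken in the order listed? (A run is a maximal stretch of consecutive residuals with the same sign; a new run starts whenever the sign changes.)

x=24: ŷ = 15 + 0.5·24 = 27; e = 25 − 27 = -2
x=26: ŷ = 15 + 0.5·26 = 28; e = 29.5 − 28 = 1.5
x=32: ŷ = 15 + 0.5·32 = 31; e = 32.5 − 31 = 1.5
x=47: ŷ = 15 + 0.5·47 = 38.5; e = 37.5 − 38.5 = -1
x=60: ŷ = 15 + 0.5·60 = 45; e = 47 − 45 = 2
x=68: ŷ = 15 + 0.5·68 = 49; e = 47.5 − 49 = -1.5
x=83: ŷ = 15 + 0.5·83 = 56.5; e = 54.5 − 56.5 = -2
x=104: ŷ = 15 + 0.5·104 = 67; e = 68.5 − 67 = 1.5
Signs: − + + − + − − +
Runs: −×1, +×2, −×1, +×1, −×2, +×1 → 6

6 runs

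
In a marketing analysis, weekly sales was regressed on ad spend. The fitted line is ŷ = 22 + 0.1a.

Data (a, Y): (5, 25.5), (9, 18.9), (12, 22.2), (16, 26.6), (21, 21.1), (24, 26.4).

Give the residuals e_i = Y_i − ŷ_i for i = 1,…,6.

a=5: ŷ = 22 + 0.1·5 = 22.5; e = 25.5 − 22.5 = 3
a=9: ŷ = 22 + 0.1·9 = 22.9; e = 18.9 − 22.9 = -4
a=12: ŷ = 22 + 0.1·12 = 23.2; e = 22.2 − 23.2 = -1
a=16: ŷ = 22 + 0.1·16 = 23.6; e = 26.6 − 23.6 = 3
a=21: ŷ = 22 + 0.1·21 = 24.1; e = 21.1 − 24.1 = -3
a=24: ŷ = 22 + 0.1·24 = 24.4; e = 26.4 − 24.4 = 2

3, -4, -1, 3, -3, 2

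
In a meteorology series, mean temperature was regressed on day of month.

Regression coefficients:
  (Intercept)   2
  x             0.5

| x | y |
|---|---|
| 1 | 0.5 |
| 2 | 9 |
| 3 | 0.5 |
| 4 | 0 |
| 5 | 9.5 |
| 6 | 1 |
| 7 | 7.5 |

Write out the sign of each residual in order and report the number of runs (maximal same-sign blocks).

6 runs

x=1: ŷ = 2 + 0.5·1 = 2.5; e = 0.5 − 2.5 = -2
x=2: ŷ = 2 + 0.5·2 = 3; e = 9 − 3 = 6
x=3: ŷ = 2 + 0.5·3 = 3.5; e = 0.5 − 3.5 = -3
x=4: ŷ = 2 + 0.5·4 = 4; e = 0 − 4 = -4
x=5: ŷ = 2 + 0.5·5 = 4.5; e = 9.5 − 4.5 = 5
x=6: ŷ = 2 + 0.5·6 = 5; e = 1 − 5 = -4
x=7: ŷ = 2 + 0.5·7 = 5.5; e = 7.5 − 5.5 = 2
Signs: − + − − + − +
Runs: −×1, +×1, −×2, +×1, −×1, +×1 → 6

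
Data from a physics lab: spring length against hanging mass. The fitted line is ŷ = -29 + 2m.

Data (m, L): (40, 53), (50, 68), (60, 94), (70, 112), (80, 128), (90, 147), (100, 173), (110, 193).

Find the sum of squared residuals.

SSE = 56

m=40: ŷ = -29 + 2·40 = 51; r = 53 − 51 = 2
m=50: ŷ = -29 + 2·50 = 71; r = 68 − 71 = -3
m=60: ŷ = -29 + 2·60 = 91; r = 94 − 91 = 3
m=70: ŷ = -29 + 2·70 = 111; r = 112 − 111 = 1
m=80: ŷ = -29 + 2·80 = 131; r = 128 − 131 = -3
m=90: ŷ = -29 + 2·90 = 151; r = 147 − 151 = -4
m=100: ŷ = -29 + 2·100 = 171; r = 173 − 171 = 2
m=110: ŷ = -29 + 2·110 = 191; r = 193 − 191 = 2
SSE = 4 + 9 + 9 + 1 + 9 + 16 + 4 + 4 = 56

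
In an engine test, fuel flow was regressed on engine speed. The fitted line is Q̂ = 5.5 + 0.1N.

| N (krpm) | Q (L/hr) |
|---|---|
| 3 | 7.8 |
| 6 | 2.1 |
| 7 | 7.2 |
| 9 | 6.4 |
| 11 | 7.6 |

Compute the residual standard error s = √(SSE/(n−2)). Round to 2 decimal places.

N=3: Q̂ = 5.5 + 0.1·3 = 5.8; e = 7.8 − 5.8 = 2
N=6: Q̂ = 5.5 + 0.1·6 = 6.1; e = 2.1 − 6.1 = -4
N=7: Q̂ = 5.5 + 0.1·7 = 6.2; e = 7.2 − 6.2 = 1
N=9: Q̂ = 5.5 + 0.1·9 = 6.4; e = 6.4 − 6.4 = 0
N=11: Q̂ = 5.5 + 0.1·11 = 6.6; e = 7.6 − 6.6 = 1
SSE = 4 + 16 + 1 + 0 + 1 = 22
s = √(22/3) = √7.33333 ≈ 2.71

s = 2.71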